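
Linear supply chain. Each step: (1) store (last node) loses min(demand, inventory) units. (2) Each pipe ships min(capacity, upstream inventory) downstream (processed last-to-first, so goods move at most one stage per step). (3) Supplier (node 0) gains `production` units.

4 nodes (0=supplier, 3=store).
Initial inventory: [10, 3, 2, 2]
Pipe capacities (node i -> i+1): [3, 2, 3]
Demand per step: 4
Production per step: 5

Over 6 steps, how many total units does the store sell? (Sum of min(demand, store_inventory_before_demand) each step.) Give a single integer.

Step 1: sold=2 (running total=2) -> [12 4 2 2]
Step 2: sold=2 (running total=4) -> [14 5 2 2]
Step 3: sold=2 (running total=6) -> [16 6 2 2]
Step 4: sold=2 (running total=8) -> [18 7 2 2]
Step 5: sold=2 (running total=10) -> [20 8 2 2]
Step 6: sold=2 (running total=12) -> [22 9 2 2]

Answer: 12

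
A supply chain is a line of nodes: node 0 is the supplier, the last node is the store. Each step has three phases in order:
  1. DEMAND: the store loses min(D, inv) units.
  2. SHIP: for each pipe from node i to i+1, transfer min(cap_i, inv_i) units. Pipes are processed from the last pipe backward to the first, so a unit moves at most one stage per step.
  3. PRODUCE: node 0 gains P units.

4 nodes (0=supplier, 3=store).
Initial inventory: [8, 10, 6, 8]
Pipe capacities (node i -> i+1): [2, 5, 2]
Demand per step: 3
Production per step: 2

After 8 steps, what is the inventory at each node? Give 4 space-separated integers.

Step 1: demand=3,sold=3 ship[2->3]=2 ship[1->2]=5 ship[0->1]=2 prod=2 -> inv=[8 7 9 7]
Step 2: demand=3,sold=3 ship[2->3]=2 ship[1->2]=5 ship[0->1]=2 prod=2 -> inv=[8 4 12 6]
Step 3: demand=3,sold=3 ship[2->3]=2 ship[1->2]=4 ship[0->1]=2 prod=2 -> inv=[8 2 14 5]
Step 4: demand=3,sold=3 ship[2->3]=2 ship[1->2]=2 ship[0->1]=2 prod=2 -> inv=[8 2 14 4]
Step 5: demand=3,sold=3 ship[2->3]=2 ship[1->2]=2 ship[0->1]=2 prod=2 -> inv=[8 2 14 3]
Step 6: demand=3,sold=3 ship[2->3]=2 ship[1->2]=2 ship[0->1]=2 prod=2 -> inv=[8 2 14 2]
Step 7: demand=3,sold=2 ship[2->3]=2 ship[1->2]=2 ship[0->1]=2 prod=2 -> inv=[8 2 14 2]
Step 8: demand=3,sold=2 ship[2->3]=2 ship[1->2]=2 ship[0->1]=2 prod=2 -> inv=[8 2 14 2]

8 2 14 2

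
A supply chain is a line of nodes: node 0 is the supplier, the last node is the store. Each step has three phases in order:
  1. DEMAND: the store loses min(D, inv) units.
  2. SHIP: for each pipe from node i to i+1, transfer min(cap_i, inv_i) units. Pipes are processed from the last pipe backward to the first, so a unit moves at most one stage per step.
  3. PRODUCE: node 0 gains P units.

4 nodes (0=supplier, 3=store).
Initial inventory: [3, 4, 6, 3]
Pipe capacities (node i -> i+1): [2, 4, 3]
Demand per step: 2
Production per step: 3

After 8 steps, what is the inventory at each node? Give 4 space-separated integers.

Step 1: demand=2,sold=2 ship[2->3]=3 ship[1->2]=4 ship[0->1]=2 prod=3 -> inv=[4 2 7 4]
Step 2: demand=2,sold=2 ship[2->3]=3 ship[1->2]=2 ship[0->1]=2 prod=3 -> inv=[5 2 6 5]
Step 3: demand=2,sold=2 ship[2->3]=3 ship[1->2]=2 ship[0->1]=2 prod=3 -> inv=[6 2 5 6]
Step 4: demand=2,sold=2 ship[2->3]=3 ship[1->2]=2 ship[0->1]=2 prod=3 -> inv=[7 2 4 7]
Step 5: demand=2,sold=2 ship[2->3]=3 ship[1->2]=2 ship[0->1]=2 prod=3 -> inv=[8 2 3 8]
Step 6: demand=2,sold=2 ship[2->3]=3 ship[1->2]=2 ship[0->1]=2 prod=3 -> inv=[9 2 2 9]
Step 7: demand=2,sold=2 ship[2->3]=2 ship[1->2]=2 ship[0->1]=2 prod=3 -> inv=[10 2 2 9]
Step 8: demand=2,sold=2 ship[2->3]=2 ship[1->2]=2 ship[0->1]=2 prod=3 -> inv=[11 2 2 9]

11 2 2 9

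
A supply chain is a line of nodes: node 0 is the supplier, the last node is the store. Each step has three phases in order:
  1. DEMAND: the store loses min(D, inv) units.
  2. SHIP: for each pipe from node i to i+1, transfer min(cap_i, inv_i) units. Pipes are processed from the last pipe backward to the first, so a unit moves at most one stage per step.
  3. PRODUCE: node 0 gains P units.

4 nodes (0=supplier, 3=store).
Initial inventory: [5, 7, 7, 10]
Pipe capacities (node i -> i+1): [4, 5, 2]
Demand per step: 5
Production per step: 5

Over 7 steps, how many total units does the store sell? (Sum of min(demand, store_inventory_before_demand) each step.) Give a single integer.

Step 1: sold=5 (running total=5) -> [6 6 10 7]
Step 2: sold=5 (running total=10) -> [7 5 13 4]
Step 3: sold=4 (running total=14) -> [8 4 16 2]
Step 4: sold=2 (running total=16) -> [9 4 18 2]
Step 5: sold=2 (running total=18) -> [10 4 20 2]
Step 6: sold=2 (running total=20) -> [11 4 22 2]
Step 7: sold=2 (running total=22) -> [12 4 24 2]

Answer: 22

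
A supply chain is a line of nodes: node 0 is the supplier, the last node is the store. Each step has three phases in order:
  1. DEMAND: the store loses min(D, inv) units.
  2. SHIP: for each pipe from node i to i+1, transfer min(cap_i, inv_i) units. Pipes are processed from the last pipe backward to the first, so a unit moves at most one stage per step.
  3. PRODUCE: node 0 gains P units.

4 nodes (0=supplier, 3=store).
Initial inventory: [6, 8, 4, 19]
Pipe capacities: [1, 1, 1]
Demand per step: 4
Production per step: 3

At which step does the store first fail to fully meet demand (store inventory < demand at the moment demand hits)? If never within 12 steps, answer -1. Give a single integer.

Step 1: demand=4,sold=4 ship[2->3]=1 ship[1->2]=1 ship[0->1]=1 prod=3 -> [8 8 4 16]
Step 2: demand=4,sold=4 ship[2->3]=1 ship[1->2]=1 ship[0->1]=1 prod=3 -> [10 8 4 13]
Step 3: demand=4,sold=4 ship[2->3]=1 ship[1->2]=1 ship[0->1]=1 prod=3 -> [12 8 4 10]
Step 4: demand=4,sold=4 ship[2->3]=1 ship[1->2]=1 ship[0->1]=1 prod=3 -> [14 8 4 7]
Step 5: demand=4,sold=4 ship[2->3]=1 ship[1->2]=1 ship[0->1]=1 prod=3 -> [16 8 4 4]
Step 6: demand=4,sold=4 ship[2->3]=1 ship[1->2]=1 ship[0->1]=1 prod=3 -> [18 8 4 1]
Step 7: demand=4,sold=1 ship[2->3]=1 ship[1->2]=1 ship[0->1]=1 prod=3 -> [20 8 4 1]
Step 8: demand=4,sold=1 ship[2->3]=1 ship[1->2]=1 ship[0->1]=1 prod=3 -> [22 8 4 1]
Step 9: demand=4,sold=1 ship[2->3]=1 ship[1->2]=1 ship[0->1]=1 prod=3 -> [24 8 4 1]
Step 10: demand=4,sold=1 ship[2->3]=1 ship[1->2]=1 ship[0->1]=1 prod=3 -> [26 8 4 1]
Step 11: demand=4,sold=1 ship[2->3]=1 ship[1->2]=1 ship[0->1]=1 prod=3 -> [28 8 4 1]
Step 12: demand=4,sold=1 ship[2->3]=1 ship[1->2]=1 ship[0->1]=1 prod=3 -> [30 8 4 1]
First stockout at step 7

7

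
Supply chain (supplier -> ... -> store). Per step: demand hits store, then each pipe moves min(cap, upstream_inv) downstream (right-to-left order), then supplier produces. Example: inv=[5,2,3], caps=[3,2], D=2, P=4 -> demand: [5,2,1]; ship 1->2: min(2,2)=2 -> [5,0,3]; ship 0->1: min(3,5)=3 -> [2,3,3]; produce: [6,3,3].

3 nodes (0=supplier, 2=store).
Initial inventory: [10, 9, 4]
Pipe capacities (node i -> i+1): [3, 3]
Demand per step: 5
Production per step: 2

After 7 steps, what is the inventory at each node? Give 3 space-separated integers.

Step 1: demand=5,sold=4 ship[1->2]=3 ship[0->1]=3 prod=2 -> inv=[9 9 3]
Step 2: demand=5,sold=3 ship[1->2]=3 ship[0->1]=3 prod=2 -> inv=[8 9 3]
Step 3: demand=5,sold=3 ship[1->2]=3 ship[0->1]=3 prod=2 -> inv=[7 9 3]
Step 4: demand=5,sold=3 ship[1->2]=3 ship[0->1]=3 prod=2 -> inv=[6 9 3]
Step 5: demand=5,sold=3 ship[1->2]=3 ship[0->1]=3 prod=2 -> inv=[5 9 3]
Step 6: demand=5,sold=3 ship[1->2]=3 ship[0->1]=3 prod=2 -> inv=[4 9 3]
Step 7: demand=5,sold=3 ship[1->2]=3 ship[0->1]=3 prod=2 -> inv=[3 9 3]

3 9 3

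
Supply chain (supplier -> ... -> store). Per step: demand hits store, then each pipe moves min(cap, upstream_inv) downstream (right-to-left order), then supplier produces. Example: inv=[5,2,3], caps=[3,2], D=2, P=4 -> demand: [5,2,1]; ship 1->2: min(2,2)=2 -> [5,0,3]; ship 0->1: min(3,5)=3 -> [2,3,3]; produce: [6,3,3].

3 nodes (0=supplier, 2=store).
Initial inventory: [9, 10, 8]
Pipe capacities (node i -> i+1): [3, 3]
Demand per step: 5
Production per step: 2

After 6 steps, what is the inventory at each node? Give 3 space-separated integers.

Step 1: demand=5,sold=5 ship[1->2]=3 ship[0->1]=3 prod=2 -> inv=[8 10 6]
Step 2: demand=5,sold=5 ship[1->2]=3 ship[0->1]=3 prod=2 -> inv=[7 10 4]
Step 3: demand=5,sold=4 ship[1->2]=3 ship[0->1]=3 prod=2 -> inv=[6 10 3]
Step 4: demand=5,sold=3 ship[1->2]=3 ship[0->1]=3 prod=2 -> inv=[5 10 3]
Step 5: demand=5,sold=3 ship[1->2]=3 ship[0->1]=3 prod=2 -> inv=[4 10 3]
Step 6: demand=5,sold=3 ship[1->2]=3 ship[0->1]=3 prod=2 -> inv=[3 10 3]

3 10 3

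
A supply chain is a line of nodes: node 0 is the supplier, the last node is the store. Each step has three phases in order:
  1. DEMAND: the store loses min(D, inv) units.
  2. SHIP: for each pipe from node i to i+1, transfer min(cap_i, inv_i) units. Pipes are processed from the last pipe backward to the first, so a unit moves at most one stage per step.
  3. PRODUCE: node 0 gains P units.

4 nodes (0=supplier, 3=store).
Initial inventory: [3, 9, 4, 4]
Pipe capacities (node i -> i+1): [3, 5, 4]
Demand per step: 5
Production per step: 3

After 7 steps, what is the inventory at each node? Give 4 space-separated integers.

Step 1: demand=5,sold=4 ship[2->3]=4 ship[1->2]=5 ship[0->1]=3 prod=3 -> inv=[3 7 5 4]
Step 2: demand=5,sold=4 ship[2->3]=4 ship[1->2]=5 ship[0->1]=3 prod=3 -> inv=[3 5 6 4]
Step 3: demand=5,sold=4 ship[2->3]=4 ship[1->2]=5 ship[0->1]=3 prod=3 -> inv=[3 3 7 4]
Step 4: demand=5,sold=4 ship[2->3]=4 ship[1->2]=3 ship[0->1]=3 prod=3 -> inv=[3 3 6 4]
Step 5: demand=5,sold=4 ship[2->3]=4 ship[1->2]=3 ship[0->1]=3 prod=3 -> inv=[3 3 5 4]
Step 6: demand=5,sold=4 ship[2->3]=4 ship[1->2]=3 ship[0->1]=3 prod=3 -> inv=[3 3 4 4]
Step 7: demand=5,sold=4 ship[2->3]=4 ship[1->2]=3 ship[0->1]=3 prod=3 -> inv=[3 3 3 4]

3 3 3 4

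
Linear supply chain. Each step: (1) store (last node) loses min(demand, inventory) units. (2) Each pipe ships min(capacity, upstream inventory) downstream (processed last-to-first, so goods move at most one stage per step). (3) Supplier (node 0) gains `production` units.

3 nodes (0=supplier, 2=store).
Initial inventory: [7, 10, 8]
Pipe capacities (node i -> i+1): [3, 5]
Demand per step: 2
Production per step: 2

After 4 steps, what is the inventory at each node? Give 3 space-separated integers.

Step 1: demand=2,sold=2 ship[1->2]=5 ship[0->1]=3 prod=2 -> inv=[6 8 11]
Step 2: demand=2,sold=2 ship[1->2]=5 ship[0->1]=3 prod=2 -> inv=[5 6 14]
Step 3: demand=2,sold=2 ship[1->2]=5 ship[0->1]=3 prod=2 -> inv=[4 4 17]
Step 4: demand=2,sold=2 ship[1->2]=4 ship[0->1]=3 prod=2 -> inv=[3 3 19]

3 3 19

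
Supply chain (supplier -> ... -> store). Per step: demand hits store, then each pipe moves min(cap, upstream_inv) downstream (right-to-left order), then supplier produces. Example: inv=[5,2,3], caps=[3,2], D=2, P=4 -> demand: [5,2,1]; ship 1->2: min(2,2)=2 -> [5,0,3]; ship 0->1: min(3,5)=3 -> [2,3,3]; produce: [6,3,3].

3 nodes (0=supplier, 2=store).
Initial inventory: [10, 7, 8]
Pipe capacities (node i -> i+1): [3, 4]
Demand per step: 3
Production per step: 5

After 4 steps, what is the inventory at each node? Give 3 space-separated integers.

Step 1: demand=3,sold=3 ship[1->2]=4 ship[0->1]=3 prod=5 -> inv=[12 6 9]
Step 2: demand=3,sold=3 ship[1->2]=4 ship[0->1]=3 prod=5 -> inv=[14 5 10]
Step 3: demand=3,sold=3 ship[1->2]=4 ship[0->1]=3 prod=5 -> inv=[16 4 11]
Step 4: demand=3,sold=3 ship[1->2]=4 ship[0->1]=3 prod=5 -> inv=[18 3 12]

18 3 12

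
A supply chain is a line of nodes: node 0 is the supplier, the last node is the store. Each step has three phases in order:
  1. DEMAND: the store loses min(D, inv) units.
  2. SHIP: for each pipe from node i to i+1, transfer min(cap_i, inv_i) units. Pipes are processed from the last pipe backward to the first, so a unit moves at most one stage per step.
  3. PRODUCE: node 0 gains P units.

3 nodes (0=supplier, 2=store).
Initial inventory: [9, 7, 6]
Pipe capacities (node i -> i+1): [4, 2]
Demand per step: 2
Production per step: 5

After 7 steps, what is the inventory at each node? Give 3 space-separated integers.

Step 1: demand=2,sold=2 ship[1->2]=2 ship[0->1]=4 prod=5 -> inv=[10 9 6]
Step 2: demand=2,sold=2 ship[1->2]=2 ship[0->1]=4 prod=5 -> inv=[11 11 6]
Step 3: demand=2,sold=2 ship[1->2]=2 ship[0->1]=4 prod=5 -> inv=[12 13 6]
Step 4: demand=2,sold=2 ship[1->2]=2 ship[0->1]=4 prod=5 -> inv=[13 15 6]
Step 5: demand=2,sold=2 ship[1->2]=2 ship[0->1]=4 prod=5 -> inv=[14 17 6]
Step 6: demand=2,sold=2 ship[1->2]=2 ship[0->1]=4 prod=5 -> inv=[15 19 6]
Step 7: demand=2,sold=2 ship[1->2]=2 ship[0->1]=4 prod=5 -> inv=[16 21 6]

16 21 6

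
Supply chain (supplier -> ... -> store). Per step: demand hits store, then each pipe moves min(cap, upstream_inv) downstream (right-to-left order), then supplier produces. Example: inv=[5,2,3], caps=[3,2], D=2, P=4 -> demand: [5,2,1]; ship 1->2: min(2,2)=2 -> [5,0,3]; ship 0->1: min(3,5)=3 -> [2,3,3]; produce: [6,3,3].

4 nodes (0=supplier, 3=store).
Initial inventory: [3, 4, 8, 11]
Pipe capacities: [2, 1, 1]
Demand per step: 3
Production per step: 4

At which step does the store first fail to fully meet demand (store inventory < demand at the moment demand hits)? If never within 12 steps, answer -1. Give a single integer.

Step 1: demand=3,sold=3 ship[2->3]=1 ship[1->2]=1 ship[0->1]=2 prod=4 -> [5 5 8 9]
Step 2: demand=3,sold=3 ship[2->3]=1 ship[1->2]=1 ship[0->1]=2 prod=4 -> [7 6 8 7]
Step 3: demand=3,sold=3 ship[2->3]=1 ship[1->2]=1 ship[0->1]=2 prod=4 -> [9 7 8 5]
Step 4: demand=3,sold=3 ship[2->3]=1 ship[1->2]=1 ship[0->1]=2 prod=4 -> [11 8 8 3]
Step 5: demand=3,sold=3 ship[2->3]=1 ship[1->2]=1 ship[0->1]=2 prod=4 -> [13 9 8 1]
Step 6: demand=3,sold=1 ship[2->3]=1 ship[1->2]=1 ship[0->1]=2 prod=4 -> [15 10 8 1]
Step 7: demand=3,sold=1 ship[2->3]=1 ship[1->2]=1 ship[0->1]=2 prod=4 -> [17 11 8 1]
Step 8: demand=3,sold=1 ship[2->3]=1 ship[1->2]=1 ship[0->1]=2 prod=4 -> [19 12 8 1]
Step 9: demand=3,sold=1 ship[2->3]=1 ship[1->2]=1 ship[0->1]=2 prod=4 -> [21 13 8 1]
Step 10: demand=3,sold=1 ship[2->3]=1 ship[1->2]=1 ship[0->1]=2 prod=4 -> [23 14 8 1]
Step 11: demand=3,sold=1 ship[2->3]=1 ship[1->2]=1 ship[0->1]=2 prod=4 -> [25 15 8 1]
Step 12: demand=3,sold=1 ship[2->3]=1 ship[1->2]=1 ship[0->1]=2 prod=4 -> [27 16 8 1]
First stockout at step 6

6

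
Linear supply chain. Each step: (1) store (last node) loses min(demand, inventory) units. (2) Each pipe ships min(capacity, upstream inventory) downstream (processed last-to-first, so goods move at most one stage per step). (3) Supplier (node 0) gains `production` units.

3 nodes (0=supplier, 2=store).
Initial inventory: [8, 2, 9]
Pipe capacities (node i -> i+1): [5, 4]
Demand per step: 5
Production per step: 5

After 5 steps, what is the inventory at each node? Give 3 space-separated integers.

Step 1: demand=5,sold=5 ship[1->2]=2 ship[0->1]=5 prod=5 -> inv=[8 5 6]
Step 2: demand=5,sold=5 ship[1->2]=4 ship[0->1]=5 prod=5 -> inv=[8 6 5]
Step 3: demand=5,sold=5 ship[1->2]=4 ship[0->1]=5 prod=5 -> inv=[8 7 4]
Step 4: demand=5,sold=4 ship[1->2]=4 ship[0->1]=5 prod=5 -> inv=[8 8 4]
Step 5: demand=5,sold=4 ship[1->2]=4 ship[0->1]=5 prod=5 -> inv=[8 9 4]

8 9 4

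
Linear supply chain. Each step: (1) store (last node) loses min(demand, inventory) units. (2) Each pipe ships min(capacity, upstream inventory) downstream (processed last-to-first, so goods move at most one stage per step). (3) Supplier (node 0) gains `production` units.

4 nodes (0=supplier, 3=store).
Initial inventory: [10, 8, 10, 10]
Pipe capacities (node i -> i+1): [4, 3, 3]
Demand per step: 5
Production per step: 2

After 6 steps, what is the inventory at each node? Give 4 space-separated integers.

Step 1: demand=5,sold=5 ship[2->3]=3 ship[1->2]=3 ship[0->1]=4 prod=2 -> inv=[8 9 10 8]
Step 2: demand=5,sold=5 ship[2->3]=3 ship[1->2]=3 ship[0->1]=4 prod=2 -> inv=[6 10 10 6]
Step 3: demand=5,sold=5 ship[2->3]=3 ship[1->2]=3 ship[0->1]=4 prod=2 -> inv=[4 11 10 4]
Step 4: demand=5,sold=4 ship[2->3]=3 ship[1->2]=3 ship[0->1]=4 prod=2 -> inv=[2 12 10 3]
Step 5: demand=5,sold=3 ship[2->3]=3 ship[1->2]=3 ship[0->1]=2 prod=2 -> inv=[2 11 10 3]
Step 6: demand=5,sold=3 ship[2->3]=3 ship[1->2]=3 ship[0->1]=2 prod=2 -> inv=[2 10 10 3]

2 10 10 3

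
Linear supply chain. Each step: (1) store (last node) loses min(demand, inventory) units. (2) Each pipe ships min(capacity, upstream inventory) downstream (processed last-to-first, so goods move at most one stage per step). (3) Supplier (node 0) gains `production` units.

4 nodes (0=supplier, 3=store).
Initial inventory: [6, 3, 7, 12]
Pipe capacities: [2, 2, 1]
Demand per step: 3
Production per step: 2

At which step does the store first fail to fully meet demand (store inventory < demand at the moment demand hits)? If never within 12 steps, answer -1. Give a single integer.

Step 1: demand=3,sold=3 ship[2->3]=1 ship[1->2]=2 ship[0->1]=2 prod=2 -> [6 3 8 10]
Step 2: demand=3,sold=3 ship[2->3]=1 ship[1->2]=2 ship[0->1]=2 prod=2 -> [6 3 9 8]
Step 3: demand=3,sold=3 ship[2->3]=1 ship[1->2]=2 ship[0->1]=2 prod=2 -> [6 3 10 6]
Step 4: demand=3,sold=3 ship[2->3]=1 ship[1->2]=2 ship[0->1]=2 prod=2 -> [6 3 11 4]
Step 5: demand=3,sold=3 ship[2->3]=1 ship[1->2]=2 ship[0->1]=2 prod=2 -> [6 3 12 2]
Step 6: demand=3,sold=2 ship[2->3]=1 ship[1->2]=2 ship[0->1]=2 prod=2 -> [6 3 13 1]
Step 7: demand=3,sold=1 ship[2->3]=1 ship[1->2]=2 ship[0->1]=2 prod=2 -> [6 3 14 1]
Step 8: demand=3,sold=1 ship[2->3]=1 ship[1->2]=2 ship[0->1]=2 prod=2 -> [6 3 15 1]
Step 9: demand=3,sold=1 ship[2->3]=1 ship[1->2]=2 ship[0->1]=2 prod=2 -> [6 3 16 1]
Step 10: demand=3,sold=1 ship[2->3]=1 ship[1->2]=2 ship[0->1]=2 prod=2 -> [6 3 17 1]
Step 11: demand=3,sold=1 ship[2->3]=1 ship[1->2]=2 ship[0->1]=2 prod=2 -> [6 3 18 1]
Step 12: demand=3,sold=1 ship[2->3]=1 ship[1->2]=2 ship[0->1]=2 prod=2 -> [6 3 19 1]
First stockout at step 6

6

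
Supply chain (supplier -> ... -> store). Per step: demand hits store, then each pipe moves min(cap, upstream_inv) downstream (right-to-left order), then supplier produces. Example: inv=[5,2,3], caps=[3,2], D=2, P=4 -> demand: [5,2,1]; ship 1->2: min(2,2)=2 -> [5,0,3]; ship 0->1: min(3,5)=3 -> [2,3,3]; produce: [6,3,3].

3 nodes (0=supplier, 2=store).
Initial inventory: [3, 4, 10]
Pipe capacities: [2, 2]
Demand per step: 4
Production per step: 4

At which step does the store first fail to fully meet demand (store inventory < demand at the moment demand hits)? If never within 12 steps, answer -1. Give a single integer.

Step 1: demand=4,sold=4 ship[1->2]=2 ship[0->1]=2 prod=4 -> [5 4 8]
Step 2: demand=4,sold=4 ship[1->2]=2 ship[0->1]=2 prod=4 -> [7 4 6]
Step 3: demand=4,sold=4 ship[1->2]=2 ship[0->1]=2 prod=4 -> [9 4 4]
Step 4: demand=4,sold=4 ship[1->2]=2 ship[0->1]=2 prod=4 -> [11 4 2]
Step 5: demand=4,sold=2 ship[1->2]=2 ship[0->1]=2 prod=4 -> [13 4 2]
Step 6: demand=4,sold=2 ship[1->2]=2 ship[0->1]=2 prod=4 -> [15 4 2]
Step 7: demand=4,sold=2 ship[1->2]=2 ship[0->1]=2 prod=4 -> [17 4 2]
Step 8: demand=4,sold=2 ship[1->2]=2 ship[0->1]=2 prod=4 -> [19 4 2]
Step 9: demand=4,sold=2 ship[1->2]=2 ship[0->1]=2 prod=4 -> [21 4 2]
Step 10: demand=4,sold=2 ship[1->2]=2 ship[0->1]=2 prod=4 -> [23 4 2]
Step 11: demand=4,sold=2 ship[1->2]=2 ship[0->1]=2 prod=4 -> [25 4 2]
Step 12: demand=4,sold=2 ship[1->2]=2 ship[0->1]=2 prod=4 -> [27 4 2]
First stockout at step 5

5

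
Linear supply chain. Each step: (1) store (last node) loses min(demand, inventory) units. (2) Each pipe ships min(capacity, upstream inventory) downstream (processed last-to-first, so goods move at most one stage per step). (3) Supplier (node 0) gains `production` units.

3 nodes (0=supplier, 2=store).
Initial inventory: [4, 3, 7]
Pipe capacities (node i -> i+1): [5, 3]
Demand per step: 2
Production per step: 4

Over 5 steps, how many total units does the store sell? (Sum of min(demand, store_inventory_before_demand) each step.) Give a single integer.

Step 1: sold=2 (running total=2) -> [4 4 8]
Step 2: sold=2 (running total=4) -> [4 5 9]
Step 3: sold=2 (running total=6) -> [4 6 10]
Step 4: sold=2 (running total=8) -> [4 7 11]
Step 5: sold=2 (running total=10) -> [4 8 12]

Answer: 10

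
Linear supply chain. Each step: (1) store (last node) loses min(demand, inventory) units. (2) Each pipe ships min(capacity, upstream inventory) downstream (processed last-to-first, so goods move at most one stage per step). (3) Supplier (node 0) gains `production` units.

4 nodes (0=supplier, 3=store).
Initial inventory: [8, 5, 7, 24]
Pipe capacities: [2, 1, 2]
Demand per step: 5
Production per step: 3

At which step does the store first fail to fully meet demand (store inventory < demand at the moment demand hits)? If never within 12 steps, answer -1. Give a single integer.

Step 1: demand=5,sold=5 ship[2->3]=2 ship[1->2]=1 ship[0->1]=2 prod=3 -> [9 6 6 21]
Step 2: demand=5,sold=5 ship[2->3]=2 ship[1->2]=1 ship[0->1]=2 prod=3 -> [10 7 5 18]
Step 3: demand=5,sold=5 ship[2->3]=2 ship[1->2]=1 ship[0->1]=2 prod=3 -> [11 8 4 15]
Step 4: demand=5,sold=5 ship[2->3]=2 ship[1->2]=1 ship[0->1]=2 prod=3 -> [12 9 3 12]
Step 5: demand=5,sold=5 ship[2->3]=2 ship[1->2]=1 ship[0->1]=2 prod=3 -> [13 10 2 9]
Step 6: demand=5,sold=5 ship[2->3]=2 ship[1->2]=1 ship[0->1]=2 prod=3 -> [14 11 1 6]
Step 7: demand=5,sold=5 ship[2->3]=1 ship[1->2]=1 ship[0->1]=2 prod=3 -> [15 12 1 2]
Step 8: demand=5,sold=2 ship[2->3]=1 ship[1->2]=1 ship[0->1]=2 prod=3 -> [16 13 1 1]
Step 9: demand=5,sold=1 ship[2->3]=1 ship[1->2]=1 ship[0->1]=2 prod=3 -> [17 14 1 1]
Step 10: demand=5,sold=1 ship[2->3]=1 ship[1->2]=1 ship[0->1]=2 prod=3 -> [18 15 1 1]
Step 11: demand=5,sold=1 ship[2->3]=1 ship[1->2]=1 ship[0->1]=2 prod=3 -> [19 16 1 1]
Step 12: demand=5,sold=1 ship[2->3]=1 ship[1->2]=1 ship[0->1]=2 prod=3 -> [20 17 1 1]
First stockout at step 8

8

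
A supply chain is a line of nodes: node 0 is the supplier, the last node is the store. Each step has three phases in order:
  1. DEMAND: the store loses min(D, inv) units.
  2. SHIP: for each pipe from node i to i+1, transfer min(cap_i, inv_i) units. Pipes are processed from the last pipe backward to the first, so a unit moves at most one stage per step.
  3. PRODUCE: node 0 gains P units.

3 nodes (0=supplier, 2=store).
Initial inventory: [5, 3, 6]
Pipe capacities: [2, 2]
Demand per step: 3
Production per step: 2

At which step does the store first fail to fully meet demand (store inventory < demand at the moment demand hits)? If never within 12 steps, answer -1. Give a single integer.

Step 1: demand=3,sold=3 ship[1->2]=2 ship[0->1]=2 prod=2 -> [5 3 5]
Step 2: demand=3,sold=3 ship[1->2]=2 ship[0->1]=2 prod=2 -> [5 3 4]
Step 3: demand=3,sold=3 ship[1->2]=2 ship[0->1]=2 prod=2 -> [5 3 3]
Step 4: demand=3,sold=3 ship[1->2]=2 ship[0->1]=2 prod=2 -> [5 3 2]
Step 5: demand=3,sold=2 ship[1->2]=2 ship[0->1]=2 prod=2 -> [5 3 2]
Step 6: demand=3,sold=2 ship[1->2]=2 ship[0->1]=2 prod=2 -> [5 3 2]
Step 7: demand=3,sold=2 ship[1->2]=2 ship[0->1]=2 prod=2 -> [5 3 2]
Step 8: demand=3,sold=2 ship[1->2]=2 ship[0->1]=2 prod=2 -> [5 3 2]
Step 9: demand=3,sold=2 ship[1->2]=2 ship[0->1]=2 prod=2 -> [5 3 2]
Step 10: demand=3,sold=2 ship[1->2]=2 ship[0->1]=2 prod=2 -> [5 3 2]
Step 11: demand=3,sold=2 ship[1->2]=2 ship[0->1]=2 prod=2 -> [5 3 2]
Step 12: demand=3,sold=2 ship[1->2]=2 ship[0->1]=2 prod=2 -> [5 3 2]
First stockout at step 5

5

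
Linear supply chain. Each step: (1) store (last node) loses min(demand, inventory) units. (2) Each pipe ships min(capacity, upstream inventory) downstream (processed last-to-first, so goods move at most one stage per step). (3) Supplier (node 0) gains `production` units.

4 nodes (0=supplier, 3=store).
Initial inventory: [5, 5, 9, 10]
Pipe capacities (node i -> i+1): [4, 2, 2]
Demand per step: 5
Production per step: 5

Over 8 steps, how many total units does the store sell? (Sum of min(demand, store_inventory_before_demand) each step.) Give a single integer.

Answer: 24

Derivation:
Step 1: sold=5 (running total=5) -> [6 7 9 7]
Step 2: sold=5 (running total=10) -> [7 9 9 4]
Step 3: sold=4 (running total=14) -> [8 11 9 2]
Step 4: sold=2 (running total=16) -> [9 13 9 2]
Step 5: sold=2 (running total=18) -> [10 15 9 2]
Step 6: sold=2 (running total=20) -> [11 17 9 2]
Step 7: sold=2 (running total=22) -> [12 19 9 2]
Step 8: sold=2 (running total=24) -> [13 21 9 2]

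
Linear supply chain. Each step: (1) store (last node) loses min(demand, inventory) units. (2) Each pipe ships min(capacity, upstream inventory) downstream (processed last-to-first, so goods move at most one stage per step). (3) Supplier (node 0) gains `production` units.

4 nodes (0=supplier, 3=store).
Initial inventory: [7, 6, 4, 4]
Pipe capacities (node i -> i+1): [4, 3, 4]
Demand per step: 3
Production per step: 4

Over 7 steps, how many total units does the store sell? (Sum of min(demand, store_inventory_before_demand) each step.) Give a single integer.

Step 1: sold=3 (running total=3) -> [7 7 3 5]
Step 2: sold=3 (running total=6) -> [7 8 3 5]
Step 3: sold=3 (running total=9) -> [7 9 3 5]
Step 4: sold=3 (running total=12) -> [7 10 3 5]
Step 5: sold=3 (running total=15) -> [7 11 3 5]
Step 6: sold=3 (running total=18) -> [7 12 3 5]
Step 7: sold=3 (running total=21) -> [7 13 3 5]

Answer: 21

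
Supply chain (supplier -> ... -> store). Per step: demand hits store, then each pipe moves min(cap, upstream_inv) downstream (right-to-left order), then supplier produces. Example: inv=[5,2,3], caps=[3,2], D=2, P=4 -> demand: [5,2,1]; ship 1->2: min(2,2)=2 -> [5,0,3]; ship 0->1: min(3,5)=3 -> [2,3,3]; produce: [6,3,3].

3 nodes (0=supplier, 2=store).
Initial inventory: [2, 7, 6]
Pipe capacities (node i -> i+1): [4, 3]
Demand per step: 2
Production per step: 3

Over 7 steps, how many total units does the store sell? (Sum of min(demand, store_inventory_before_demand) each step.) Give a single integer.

Answer: 14

Derivation:
Step 1: sold=2 (running total=2) -> [3 6 7]
Step 2: sold=2 (running total=4) -> [3 6 8]
Step 3: sold=2 (running total=6) -> [3 6 9]
Step 4: sold=2 (running total=8) -> [3 6 10]
Step 5: sold=2 (running total=10) -> [3 6 11]
Step 6: sold=2 (running total=12) -> [3 6 12]
Step 7: sold=2 (running total=14) -> [3 6 13]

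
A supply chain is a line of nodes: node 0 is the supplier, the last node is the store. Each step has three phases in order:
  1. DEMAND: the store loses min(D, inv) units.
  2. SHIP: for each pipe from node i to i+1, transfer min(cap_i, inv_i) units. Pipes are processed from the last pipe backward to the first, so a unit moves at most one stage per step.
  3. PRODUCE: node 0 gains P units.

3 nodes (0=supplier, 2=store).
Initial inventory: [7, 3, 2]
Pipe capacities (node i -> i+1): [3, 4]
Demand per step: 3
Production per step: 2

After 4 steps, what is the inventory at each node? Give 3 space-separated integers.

Step 1: demand=3,sold=2 ship[1->2]=3 ship[0->1]=3 prod=2 -> inv=[6 3 3]
Step 2: demand=3,sold=3 ship[1->2]=3 ship[0->1]=3 prod=2 -> inv=[5 3 3]
Step 3: demand=3,sold=3 ship[1->2]=3 ship[0->1]=3 prod=2 -> inv=[4 3 3]
Step 4: demand=3,sold=3 ship[1->2]=3 ship[0->1]=3 prod=2 -> inv=[3 3 3]

3 3 3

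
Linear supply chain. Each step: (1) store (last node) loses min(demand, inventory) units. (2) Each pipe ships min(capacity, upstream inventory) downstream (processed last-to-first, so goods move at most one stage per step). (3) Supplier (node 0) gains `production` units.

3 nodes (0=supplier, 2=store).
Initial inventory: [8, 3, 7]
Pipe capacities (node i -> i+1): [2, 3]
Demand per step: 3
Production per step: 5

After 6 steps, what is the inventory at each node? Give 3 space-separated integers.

Step 1: demand=3,sold=3 ship[1->2]=3 ship[0->1]=2 prod=5 -> inv=[11 2 7]
Step 2: demand=3,sold=3 ship[1->2]=2 ship[0->1]=2 prod=5 -> inv=[14 2 6]
Step 3: demand=3,sold=3 ship[1->2]=2 ship[0->1]=2 prod=5 -> inv=[17 2 5]
Step 4: demand=3,sold=3 ship[1->2]=2 ship[0->1]=2 prod=5 -> inv=[20 2 4]
Step 5: demand=3,sold=3 ship[1->2]=2 ship[0->1]=2 prod=5 -> inv=[23 2 3]
Step 6: demand=3,sold=3 ship[1->2]=2 ship[0->1]=2 prod=5 -> inv=[26 2 2]

26 2 2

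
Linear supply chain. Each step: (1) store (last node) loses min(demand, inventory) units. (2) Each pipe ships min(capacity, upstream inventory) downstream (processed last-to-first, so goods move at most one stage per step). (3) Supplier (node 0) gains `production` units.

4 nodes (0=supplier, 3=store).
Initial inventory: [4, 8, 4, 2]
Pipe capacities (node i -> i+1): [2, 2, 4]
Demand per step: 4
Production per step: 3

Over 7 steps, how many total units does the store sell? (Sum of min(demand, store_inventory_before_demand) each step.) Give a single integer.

Step 1: sold=2 (running total=2) -> [5 8 2 4]
Step 2: sold=4 (running total=6) -> [6 8 2 2]
Step 3: sold=2 (running total=8) -> [7 8 2 2]
Step 4: sold=2 (running total=10) -> [8 8 2 2]
Step 5: sold=2 (running total=12) -> [9 8 2 2]
Step 6: sold=2 (running total=14) -> [10 8 2 2]
Step 7: sold=2 (running total=16) -> [11 8 2 2]

Answer: 16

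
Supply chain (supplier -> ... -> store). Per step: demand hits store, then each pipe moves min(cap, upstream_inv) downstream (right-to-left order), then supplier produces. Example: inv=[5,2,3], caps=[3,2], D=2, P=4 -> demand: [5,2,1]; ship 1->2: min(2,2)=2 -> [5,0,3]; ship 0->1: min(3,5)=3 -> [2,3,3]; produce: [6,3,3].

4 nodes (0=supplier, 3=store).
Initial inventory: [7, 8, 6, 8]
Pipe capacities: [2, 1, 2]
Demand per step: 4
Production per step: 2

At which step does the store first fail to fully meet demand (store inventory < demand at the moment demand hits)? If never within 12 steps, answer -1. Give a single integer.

Step 1: demand=4,sold=4 ship[2->3]=2 ship[1->2]=1 ship[0->1]=2 prod=2 -> [7 9 5 6]
Step 2: demand=4,sold=4 ship[2->3]=2 ship[1->2]=1 ship[0->1]=2 prod=2 -> [7 10 4 4]
Step 3: demand=4,sold=4 ship[2->3]=2 ship[1->2]=1 ship[0->1]=2 prod=2 -> [7 11 3 2]
Step 4: demand=4,sold=2 ship[2->3]=2 ship[1->2]=1 ship[0->1]=2 prod=2 -> [7 12 2 2]
Step 5: demand=4,sold=2 ship[2->3]=2 ship[1->2]=1 ship[0->1]=2 prod=2 -> [7 13 1 2]
Step 6: demand=4,sold=2 ship[2->3]=1 ship[1->2]=1 ship[0->1]=2 prod=2 -> [7 14 1 1]
Step 7: demand=4,sold=1 ship[2->3]=1 ship[1->2]=1 ship[0->1]=2 prod=2 -> [7 15 1 1]
Step 8: demand=4,sold=1 ship[2->3]=1 ship[1->2]=1 ship[0->1]=2 prod=2 -> [7 16 1 1]
Step 9: demand=4,sold=1 ship[2->3]=1 ship[1->2]=1 ship[0->1]=2 prod=2 -> [7 17 1 1]
Step 10: demand=4,sold=1 ship[2->3]=1 ship[1->2]=1 ship[0->1]=2 prod=2 -> [7 18 1 1]
Step 11: demand=4,sold=1 ship[2->3]=1 ship[1->2]=1 ship[0->1]=2 prod=2 -> [7 19 1 1]
Step 12: demand=4,sold=1 ship[2->3]=1 ship[1->2]=1 ship[0->1]=2 prod=2 -> [7 20 1 1]
First stockout at step 4

4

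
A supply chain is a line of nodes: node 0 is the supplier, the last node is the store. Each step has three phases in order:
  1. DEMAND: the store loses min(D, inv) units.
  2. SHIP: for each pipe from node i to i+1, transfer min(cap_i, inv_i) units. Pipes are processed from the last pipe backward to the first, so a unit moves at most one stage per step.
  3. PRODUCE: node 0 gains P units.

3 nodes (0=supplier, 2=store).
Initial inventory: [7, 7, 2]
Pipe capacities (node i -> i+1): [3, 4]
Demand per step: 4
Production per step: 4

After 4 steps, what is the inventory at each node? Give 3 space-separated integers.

Step 1: demand=4,sold=2 ship[1->2]=4 ship[0->1]=3 prod=4 -> inv=[8 6 4]
Step 2: demand=4,sold=4 ship[1->2]=4 ship[0->1]=3 prod=4 -> inv=[9 5 4]
Step 3: demand=4,sold=4 ship[1->2]=4 ship[0->1]=3 prod=4 -> inv=[10 4 4]
Step 4: demand=4,sold=4 ship[1->2]=4 ship[0->1]=3 prod=4 -> inv=[11 3 4]

11 3 4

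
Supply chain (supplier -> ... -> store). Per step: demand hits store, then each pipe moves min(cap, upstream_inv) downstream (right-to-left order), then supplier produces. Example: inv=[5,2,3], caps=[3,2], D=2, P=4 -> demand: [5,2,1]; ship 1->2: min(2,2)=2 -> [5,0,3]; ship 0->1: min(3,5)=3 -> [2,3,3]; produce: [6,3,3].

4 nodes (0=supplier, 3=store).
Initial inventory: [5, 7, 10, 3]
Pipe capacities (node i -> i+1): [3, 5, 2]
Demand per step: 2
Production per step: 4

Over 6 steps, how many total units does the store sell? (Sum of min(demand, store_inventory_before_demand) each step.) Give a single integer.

Step 1: sold=2 (running total=2) -> [6 5 13 3]
Step 2: sold=2 (running total=4) -> [7 3 16 3]
Step 3: sold=2 (running total=6) -> [8 3 17 3]
Step 4: sold=2 (running total=8) -> [9 3 18 3]
Step 5: sold=2 (running total=10) -> [10 3 19 3]
Step 6: sold=2 (running total=12) -> [11 3 20 3]

Answer: 12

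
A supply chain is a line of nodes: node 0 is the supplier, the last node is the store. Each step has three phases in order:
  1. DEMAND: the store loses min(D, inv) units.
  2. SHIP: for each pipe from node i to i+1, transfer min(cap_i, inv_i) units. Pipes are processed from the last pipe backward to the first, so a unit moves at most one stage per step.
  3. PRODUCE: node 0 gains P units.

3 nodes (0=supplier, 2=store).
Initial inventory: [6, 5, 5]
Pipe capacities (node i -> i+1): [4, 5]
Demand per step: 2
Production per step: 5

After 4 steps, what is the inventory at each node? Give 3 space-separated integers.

Step 1: demand=2,sold=2 ship[1->2]=5 ship[0->1]=4 prod=5 -> inv=[7 4 8]
Step 2: demand=2,sold=2 ship[1->2]=4 ship[0->1]=4 prod=5 -> inv=[8 4 10]
Step 3: demand=2,sold=2 ship[1->2]=4 ship[0->1]=4 prod=5 -> inv=[9 4 12]
Step 4: demand=2,sold=2 ship[1->2]=4 ship[0->1]=4 prod=5 -> inv=[10 4 14]

10 4 14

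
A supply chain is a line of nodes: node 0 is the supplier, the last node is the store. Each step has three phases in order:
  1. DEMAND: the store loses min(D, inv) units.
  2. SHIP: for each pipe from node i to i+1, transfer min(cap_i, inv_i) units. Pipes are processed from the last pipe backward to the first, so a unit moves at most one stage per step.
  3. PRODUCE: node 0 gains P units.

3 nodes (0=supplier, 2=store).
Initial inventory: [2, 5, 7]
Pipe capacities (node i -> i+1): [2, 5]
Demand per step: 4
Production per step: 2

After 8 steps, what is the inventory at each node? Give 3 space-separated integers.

Step 1: demand=4,sold=4 ship[1->2]=5 ship[0->1]=2 prod=2 -> inv=[2 2 8]
Step 2: demand=4,sold=4 ship[1->2]=2 ship[0->1]=2 prod=2 -> inv=[2 2 6]
Step 3: demand=4,sold=4 ship[1->2]=2 ship[0->1]=2 prod=2 -> inv=[2 2 4]
Step 4: demand=4,sold=4 ship[1->2]=2 ship[0->1]=2 prod=2 -> inv=[2 2 2]
Step 5: demand=4,sold=2 ship[1->2]=2 ship[0->1]=2 prod=2 -> inv=[2 2 2]
Step 6: demand=4,sold=2 ship[1->2]=2 ship[0->1]=2 prod=2 -> inv=[2 2 2]
Step 7: demand=4,sold=2 ship[1->2]=2 ship[0->1]=2 prod=2 -> inv=[2 2 2]
Step 8: demand=4,sold=2 ship[1->2]=2 ship[0->1]=2 prod=2 -> inv=[2 2 2]

2 2 2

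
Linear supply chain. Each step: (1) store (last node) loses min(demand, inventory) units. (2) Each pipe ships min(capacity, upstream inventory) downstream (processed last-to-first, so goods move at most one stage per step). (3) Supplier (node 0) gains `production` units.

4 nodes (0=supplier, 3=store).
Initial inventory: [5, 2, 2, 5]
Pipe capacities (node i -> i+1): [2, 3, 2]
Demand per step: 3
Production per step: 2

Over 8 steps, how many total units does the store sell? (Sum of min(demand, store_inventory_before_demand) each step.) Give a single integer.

Answer: 19

Derivation:
Step 1: sold=3 (running total=3) -> [5 2 2 4]
Step 2: sold=3 (running total=6) -> [5 2 2 3]
Step 3: sold=3 (running total=9) -> [5 2 2 2]
Step 4: sold=2 (running total=11) -> [5 2 2 2]
Step 5: sold=2 (running total=13) -> [5 2 2 2]
Step 6: sold=2 (running total=15) -> [5 2 2 2]
Step 7: sold=2 (running total=17) -> [5 2 2 2]
Step 8: sold=2 (running total=19) -> [5 2 2 2]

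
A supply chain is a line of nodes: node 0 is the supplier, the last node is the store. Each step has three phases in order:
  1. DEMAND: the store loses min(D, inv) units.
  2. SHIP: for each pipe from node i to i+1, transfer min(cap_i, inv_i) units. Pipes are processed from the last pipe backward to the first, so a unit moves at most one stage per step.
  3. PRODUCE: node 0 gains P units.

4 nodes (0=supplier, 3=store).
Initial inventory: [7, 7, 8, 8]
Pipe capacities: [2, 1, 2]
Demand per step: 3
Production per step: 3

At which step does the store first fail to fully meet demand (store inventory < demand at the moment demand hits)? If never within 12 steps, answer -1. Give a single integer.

Step 1: demand=3,sold=3 ship[2->3]=2 ship[1->2]=1 ship[0->1]=2 prod=3 -> [8 8 7 7]
Step 2: demand=3,sold=3 ship[2->3]=2 ship[1->2]=1 ship[0->1]=2 prod=3 -> [9 9 6 6]
Step 3: demand=3,sold=3 ship[2->3]=2 ship[1->2]=1 ship[0->1]=2 prod=3 -> [10 10 5 5]
Step 4: demand=3,sold=3 ship[2->3]=2 ship[1->2]=1 ship[0->1]=2 prod=3 -> [11 11 4 4]
Step 5: demand=3,sold=3 ship[2->3]=2 ship[1->2]=1 ship[0->1]=2 prod=3 -> [12 12 3 3]
Step 6: demand=3,sold=3 ship[2->3]=2 ship[1->2]=1 ship[0->1]=2 prod=3 -> [13 13 2 2]
Step 7: demand=3,sold=2 ship[2->3]=2 ship[1->2]=1 ship[0->1]=2 prod=3 -> [14 14 1 2]
Step 8: demand=3,sold=2 ship[2->3]=1 ship[1->2]=1 ship[0->1]=2 prod=3 -> [15 15 1 1]
Step 9: demand=3,sold=1 ship[2->3]=1 ship[1->2]=1 ship[0->1]=2 prod=3 -> [16 16 1 1]
Step 10: demand=3,sold=1 ship[2->3]=1 ship[1->2]=1 ship[0->1]=2 prod=3 -> [17 17 1 1]
Step 11: demand=3,sold=1 ship[2->3]=1 ship[1->2]=1 ship[0->1]=2 prod=3 -> [18 18 1 1]
Step 12: demand=3,sold=1 ship[2->3]=1 ship[1->2]=1 ship[0->1]=2 prod=3 -> [19 19 1 1]
First stockout at step 7

7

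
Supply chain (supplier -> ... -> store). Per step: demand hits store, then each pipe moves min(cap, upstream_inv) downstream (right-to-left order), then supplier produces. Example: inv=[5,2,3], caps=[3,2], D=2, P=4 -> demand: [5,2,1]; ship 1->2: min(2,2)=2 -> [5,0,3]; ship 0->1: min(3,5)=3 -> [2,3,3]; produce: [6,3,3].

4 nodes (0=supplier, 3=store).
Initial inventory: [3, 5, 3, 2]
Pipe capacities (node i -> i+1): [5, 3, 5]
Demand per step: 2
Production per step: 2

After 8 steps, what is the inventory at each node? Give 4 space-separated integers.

Step 1: demand=2,sold=2 ship[2->3]=3 ship[1->2]=3 ship[0->1]=3 prod=2 -> inv=[2 5 3 3]
Step 2: demand=2,sold=2 ship[2->3]=3 ship[1->2]=3 ship[0->1]=2 prod=2 -> inv=[2 4 3 4]
Step 3: demand=2,sold=2 ship[2->3]=3 ship[1->2]=3 ship[0->1]=2 prod=2 -> inv=[2 3 3 5]
Step 4: demand=2,sold=2 ship[2->3]=3 ship[1->2]=3 ship[0->1]=2 prod=2 -> inv=[2 2 3 6]
Step 5: demand=2,sold=2 ship[2->3]=3 ship[1->2]=2 ship[0->1]=2 prod=2 -> inv=[2 2 2 7]
Step 6: demand=2,sold=2 ship[2->3]=2 ship[1->2]=2 ship[0->1]=2 prod=2 -> inv=[2 2 2 7]
Step 7: demand=2,sold=2 ship[2->3]=2 ship[1->2]=2 ship[0->1]=2 prod=2 -> inv=[2 2 2 7]
Step 8: demand=2,sold=2 ship[2->3]=2 ship[1->2]=2 ship[0->1]=2 prod=2 -> inv=[2 2 2 7]

2 2 2 7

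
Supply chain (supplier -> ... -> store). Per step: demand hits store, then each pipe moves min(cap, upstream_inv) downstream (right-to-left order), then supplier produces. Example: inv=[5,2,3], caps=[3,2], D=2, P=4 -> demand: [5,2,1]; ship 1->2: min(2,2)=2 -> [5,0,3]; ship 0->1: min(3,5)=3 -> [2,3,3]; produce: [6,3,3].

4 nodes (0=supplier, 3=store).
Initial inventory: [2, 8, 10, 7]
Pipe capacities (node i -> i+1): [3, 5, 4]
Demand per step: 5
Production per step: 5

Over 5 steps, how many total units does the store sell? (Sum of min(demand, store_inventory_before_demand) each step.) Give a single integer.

Step 1: sold=5 (running total=5) -> [5 5 11 6]
Step 2: sold=5 (running total=10) -> [7 3 12 5]
Step 3: sold=5 (running total=15) -> [9 3 11 4]
Step 4: sold=4 (running total=19) -> [11 3 10 4]
Step 5: sold=4 (running total=23) -> [13 3 9 4]

Answer: 23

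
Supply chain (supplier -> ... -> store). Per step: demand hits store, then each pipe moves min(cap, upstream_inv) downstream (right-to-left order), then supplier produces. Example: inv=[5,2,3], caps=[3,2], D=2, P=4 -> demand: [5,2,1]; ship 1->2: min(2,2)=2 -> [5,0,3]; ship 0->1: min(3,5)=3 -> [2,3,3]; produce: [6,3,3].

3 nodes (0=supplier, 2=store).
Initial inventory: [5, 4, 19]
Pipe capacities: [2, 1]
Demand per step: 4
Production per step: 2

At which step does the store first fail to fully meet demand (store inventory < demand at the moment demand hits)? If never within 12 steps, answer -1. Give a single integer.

Step 1: demand=4,sold=4 ship[1->2]=1 ship[0->1]=2 prod=2 -> [5 5 16]
Step 2: demand=4,sold=4 ship[1->2]=1 ship[0->1]=2 prod=2 -> [5 6 13]
Step 3: demand=4,sold=4 ship[1->2]=1 ship[0->1]=2 prod=2 -> [5 7 10]
Step 4: demand=4,sold=4 ship[1->2]=1 ship[0->1]=2 prod=2 -> [5 8 7]
Step 5: demand=4,sold=4 ship[1->2]=1 ship[0->1]=2 prod=2 -> [5 9 4]
Step 6: demand=4,sold=4 ship[1->2]=1 ship[0->1]=2 prod=2 -> [5 10 1]
Step 7: demand=4,sold=1 ship[1->2]=1 ship[0->1]=2 prod=2 -> [5 11 1]
Step 8: demand=4,sold=1 ship[1->2]=1 ship[0->1]=2 prod=2 -> [5 12 1]
Step 9: demand=4,sold=1 ship[1->2]=1 ship[0->1]=2 prod=2 -> [5 13 1]
Step 10: demand=4,sold=1 ship[1->2]=1 ship[0->1]=2 prod=2 -> [5 14 1]
Step 11: demand=4,sold=1 ship[1->2]=1 ship[0->1]=2 prod=2 -> [5 15 1]
Step 12: demand=4,sold=1 ship[1->2]=1 ship[0->1]=2 prod=2 -> [5 16 1]
First stockout at step 7

7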